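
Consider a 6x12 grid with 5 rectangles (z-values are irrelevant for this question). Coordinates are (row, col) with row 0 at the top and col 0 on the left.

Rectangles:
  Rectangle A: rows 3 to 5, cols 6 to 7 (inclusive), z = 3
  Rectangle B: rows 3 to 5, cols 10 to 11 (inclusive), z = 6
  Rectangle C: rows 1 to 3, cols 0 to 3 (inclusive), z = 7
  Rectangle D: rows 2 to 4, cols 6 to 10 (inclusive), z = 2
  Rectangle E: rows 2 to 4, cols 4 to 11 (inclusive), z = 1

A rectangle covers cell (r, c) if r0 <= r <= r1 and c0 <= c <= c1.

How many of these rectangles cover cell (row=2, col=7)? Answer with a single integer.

Check cell (2,7):
  A: rows 3-5 cols 6-7 -> outside (row miss)
  B: rows 3-5 cols 10-11 -> outside (row miss)
  C: rows 1-3 cols 0-3 -> outside (col miss)
  D: rows 2-4 cols 6-10 -> covers
  E: rows 2-4 cols 4-11 -> covers
Count covering = 2

Answer: 2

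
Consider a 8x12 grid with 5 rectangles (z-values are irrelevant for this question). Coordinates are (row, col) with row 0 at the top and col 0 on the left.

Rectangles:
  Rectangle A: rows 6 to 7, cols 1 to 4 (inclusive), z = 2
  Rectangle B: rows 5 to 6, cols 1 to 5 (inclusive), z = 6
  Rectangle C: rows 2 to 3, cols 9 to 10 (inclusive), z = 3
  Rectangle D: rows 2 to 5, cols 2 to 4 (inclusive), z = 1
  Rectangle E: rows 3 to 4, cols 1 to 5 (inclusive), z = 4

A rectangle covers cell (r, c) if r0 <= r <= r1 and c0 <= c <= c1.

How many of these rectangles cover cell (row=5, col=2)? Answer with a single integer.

Answer: 2

Derivation:
Check cell (5,2):
  A: rows 6-7 cols 1-4 -> outside (row miss)
  B: rows 5-6 cols 1-5 -> covers
  C: rows 2-3 cols 9-10 -> outside (row miss)
  D: rows 2-5 cols 2-4 -> covers
  E: rows 3-4 cols 1-5 -> outside (row miss)
Count covering = 2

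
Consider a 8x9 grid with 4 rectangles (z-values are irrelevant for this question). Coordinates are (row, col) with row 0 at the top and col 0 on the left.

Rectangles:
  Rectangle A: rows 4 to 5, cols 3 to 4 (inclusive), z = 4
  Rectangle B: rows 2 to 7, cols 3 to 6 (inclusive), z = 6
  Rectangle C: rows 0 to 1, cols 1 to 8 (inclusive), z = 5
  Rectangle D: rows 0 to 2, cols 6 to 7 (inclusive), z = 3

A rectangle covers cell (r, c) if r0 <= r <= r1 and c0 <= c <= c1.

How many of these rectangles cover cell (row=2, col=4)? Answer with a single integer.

Check cell (2,4):
  A: rows 4-5 cols 3-4 -> outside (row miss)
  B: rows 2-7 cols 3-6 -> covers
  C: rows 0-1 cols 1-8 -> outside (row miss)
  D: rows 0-2 cols 6-7 -> outside (col miss)
Count covering = 1

Answer: 1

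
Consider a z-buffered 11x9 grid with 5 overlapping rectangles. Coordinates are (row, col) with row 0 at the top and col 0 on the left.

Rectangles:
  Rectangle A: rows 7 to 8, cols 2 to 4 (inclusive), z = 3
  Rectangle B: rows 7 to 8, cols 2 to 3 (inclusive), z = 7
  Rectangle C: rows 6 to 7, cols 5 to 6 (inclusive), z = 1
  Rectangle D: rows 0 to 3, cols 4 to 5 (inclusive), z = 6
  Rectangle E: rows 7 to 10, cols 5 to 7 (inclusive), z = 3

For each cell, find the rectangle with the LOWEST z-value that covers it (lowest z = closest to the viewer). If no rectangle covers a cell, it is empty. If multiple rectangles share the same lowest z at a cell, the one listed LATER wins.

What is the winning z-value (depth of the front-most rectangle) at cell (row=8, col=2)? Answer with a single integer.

Check cell (8,2):
  A: rows 7-8 cols 2-4 z=3 -> covers; best now A (z=3)
  B: rows 7-8 cols 2-3 z=7 -> covers; best now A (z=3)
  C: rows 6-7 cols 5-6 -> outside (row miss)
  D: rows 0-3 cols 4-5 -> outside (row miss)
  E: rows 7-10 cols 5-7 -> outside (col miss)
Winner: A at z=3

Answer: 3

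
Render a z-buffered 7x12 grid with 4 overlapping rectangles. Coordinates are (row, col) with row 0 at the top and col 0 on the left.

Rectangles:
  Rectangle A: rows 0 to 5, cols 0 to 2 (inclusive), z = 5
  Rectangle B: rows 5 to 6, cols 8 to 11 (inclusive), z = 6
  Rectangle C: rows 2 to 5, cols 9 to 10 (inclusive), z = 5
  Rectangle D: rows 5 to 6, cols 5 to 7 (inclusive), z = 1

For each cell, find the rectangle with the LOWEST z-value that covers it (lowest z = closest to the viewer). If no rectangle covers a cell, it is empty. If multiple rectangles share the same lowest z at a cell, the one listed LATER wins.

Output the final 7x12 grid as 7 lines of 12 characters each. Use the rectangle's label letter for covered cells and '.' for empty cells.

AAA.........
AAA.........
AAA......CC.
AAA......CC.
AAA......CC.
AAA..DDDBCCB
.....DDDBBBB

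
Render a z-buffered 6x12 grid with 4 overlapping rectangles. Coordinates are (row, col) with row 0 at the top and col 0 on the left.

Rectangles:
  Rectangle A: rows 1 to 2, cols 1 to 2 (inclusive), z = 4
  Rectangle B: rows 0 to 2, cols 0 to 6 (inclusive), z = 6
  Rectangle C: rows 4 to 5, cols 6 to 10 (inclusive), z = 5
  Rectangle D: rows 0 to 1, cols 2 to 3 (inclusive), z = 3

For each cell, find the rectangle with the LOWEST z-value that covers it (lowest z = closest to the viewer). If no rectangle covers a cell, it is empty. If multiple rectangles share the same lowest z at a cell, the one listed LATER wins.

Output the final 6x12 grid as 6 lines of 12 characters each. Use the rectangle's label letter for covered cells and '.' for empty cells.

BBDDBBB.....
BADDBBB.....
BAABBBB.....
............
......CCCCC.
......CCCCC.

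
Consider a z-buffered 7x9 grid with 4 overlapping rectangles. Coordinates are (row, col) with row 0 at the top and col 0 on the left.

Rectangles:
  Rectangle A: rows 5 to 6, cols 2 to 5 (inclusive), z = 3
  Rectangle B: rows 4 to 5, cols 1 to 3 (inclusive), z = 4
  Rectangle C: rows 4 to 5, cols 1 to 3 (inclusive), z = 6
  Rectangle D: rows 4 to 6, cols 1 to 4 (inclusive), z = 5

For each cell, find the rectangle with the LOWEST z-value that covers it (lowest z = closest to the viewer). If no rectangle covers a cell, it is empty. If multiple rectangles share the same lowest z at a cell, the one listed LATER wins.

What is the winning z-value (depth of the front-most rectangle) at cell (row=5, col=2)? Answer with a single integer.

Check cell (5,2):
  A: rows 5-6 cols 2-5 z=3 -> covers; best now A (z=3)
  B: rows 4-5 cols 1-3 z=4 -> covers; best now A (z=3)
  C: rows 4-5 cols 1-3 z=6 -> covers; best now A (z=3)
  D: rows 4-6 cols 1-4 z=5 -> covers; best now A (z=3)
Winner: A at z=3

Answer: 3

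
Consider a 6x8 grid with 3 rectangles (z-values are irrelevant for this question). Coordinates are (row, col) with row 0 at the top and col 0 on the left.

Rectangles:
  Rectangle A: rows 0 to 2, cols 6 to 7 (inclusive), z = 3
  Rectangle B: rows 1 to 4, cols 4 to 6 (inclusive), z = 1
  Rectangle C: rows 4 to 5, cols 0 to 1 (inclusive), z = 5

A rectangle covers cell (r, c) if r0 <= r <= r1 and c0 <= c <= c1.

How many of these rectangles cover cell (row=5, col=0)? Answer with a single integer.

Check cell (5,0):
  A: rows 0-2 cols 6-7 -> outside (row miss)
  B: rows 1-4 cols 4-6 -> outside (row miss)
  C: rows 4-5 cols 0-1 -> covers
Count covering = 1

Answer: 1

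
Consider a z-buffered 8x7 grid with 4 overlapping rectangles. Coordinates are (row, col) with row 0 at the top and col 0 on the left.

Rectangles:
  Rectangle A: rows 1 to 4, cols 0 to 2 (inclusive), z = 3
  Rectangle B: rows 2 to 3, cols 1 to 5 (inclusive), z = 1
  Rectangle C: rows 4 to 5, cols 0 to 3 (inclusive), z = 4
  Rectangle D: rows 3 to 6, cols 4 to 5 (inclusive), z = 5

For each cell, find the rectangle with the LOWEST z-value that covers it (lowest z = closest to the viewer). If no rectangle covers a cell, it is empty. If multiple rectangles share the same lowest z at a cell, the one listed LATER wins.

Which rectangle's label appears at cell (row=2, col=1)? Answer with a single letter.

Check cell (2,1):
  A: rows 1-4 cols 0-2 z=3 -> covers; best now A (z=3)
  B: rows 2-3 cols 1-5 z=1 -> covers; best now B (z=1)
  C: rows 4-5 cols 0-3 -> outside (row miss)
  D: rows 3-6 cols 4-5 -> outside (row miss)
Winner: B at z=1

Answer: B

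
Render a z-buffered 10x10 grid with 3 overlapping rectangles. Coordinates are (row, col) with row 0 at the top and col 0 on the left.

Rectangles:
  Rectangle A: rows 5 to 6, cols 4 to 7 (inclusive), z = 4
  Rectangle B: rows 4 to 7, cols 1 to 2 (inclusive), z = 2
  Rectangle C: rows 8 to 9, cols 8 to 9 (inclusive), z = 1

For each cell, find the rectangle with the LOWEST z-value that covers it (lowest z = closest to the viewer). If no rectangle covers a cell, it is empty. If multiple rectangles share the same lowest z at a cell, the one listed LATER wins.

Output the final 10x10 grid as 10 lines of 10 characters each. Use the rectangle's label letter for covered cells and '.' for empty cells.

..........
..........
..........
..........
.BB.......
.BB.AAAA..
.BB.AAAA..
.BB.......
........CC
........CC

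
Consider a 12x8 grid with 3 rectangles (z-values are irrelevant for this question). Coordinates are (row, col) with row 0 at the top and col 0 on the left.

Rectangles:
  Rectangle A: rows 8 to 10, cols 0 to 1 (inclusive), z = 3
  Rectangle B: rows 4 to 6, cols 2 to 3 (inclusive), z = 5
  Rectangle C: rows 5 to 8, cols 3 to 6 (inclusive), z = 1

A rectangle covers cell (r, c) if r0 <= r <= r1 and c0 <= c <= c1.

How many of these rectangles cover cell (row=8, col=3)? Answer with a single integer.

Check cell (8,3):
  A: rows 8-10 cols 0-1 -> outside (col miss)
  B: rows 4-6 cols 2-3 -> outside (row miss)
  C: rows 5-8 cols 3-6 -> covers
Count covering = 1

Answer: 1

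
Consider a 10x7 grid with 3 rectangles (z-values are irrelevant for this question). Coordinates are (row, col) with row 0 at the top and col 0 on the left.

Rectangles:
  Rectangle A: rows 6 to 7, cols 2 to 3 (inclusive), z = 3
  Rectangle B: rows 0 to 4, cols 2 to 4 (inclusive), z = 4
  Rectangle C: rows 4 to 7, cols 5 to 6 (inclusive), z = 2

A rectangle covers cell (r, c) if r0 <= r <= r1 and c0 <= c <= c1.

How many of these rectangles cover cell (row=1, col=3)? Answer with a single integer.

Check cell (1,3):
  A: rows 6-7 cols 2-3 -> outside (row miss)
  B: rows 0-4 cols 2-4 -> covers
  C: rows 4-7 cols 5-6 -> outside (row miss)
Count covering = 1

Answer: 1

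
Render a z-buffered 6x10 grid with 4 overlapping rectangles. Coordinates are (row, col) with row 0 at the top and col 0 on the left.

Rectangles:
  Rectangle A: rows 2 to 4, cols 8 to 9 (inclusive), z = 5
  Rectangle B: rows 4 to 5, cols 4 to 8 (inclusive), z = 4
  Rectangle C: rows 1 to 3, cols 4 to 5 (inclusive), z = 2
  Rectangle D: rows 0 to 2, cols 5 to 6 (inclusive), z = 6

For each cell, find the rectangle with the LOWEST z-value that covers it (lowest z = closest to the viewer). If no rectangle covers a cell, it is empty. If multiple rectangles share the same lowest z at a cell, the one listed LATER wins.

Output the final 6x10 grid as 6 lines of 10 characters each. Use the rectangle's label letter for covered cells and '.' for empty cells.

.....DD...
....CCD...
....CCD.AA
....CC..AA
....BBBBBA
....BBBBB.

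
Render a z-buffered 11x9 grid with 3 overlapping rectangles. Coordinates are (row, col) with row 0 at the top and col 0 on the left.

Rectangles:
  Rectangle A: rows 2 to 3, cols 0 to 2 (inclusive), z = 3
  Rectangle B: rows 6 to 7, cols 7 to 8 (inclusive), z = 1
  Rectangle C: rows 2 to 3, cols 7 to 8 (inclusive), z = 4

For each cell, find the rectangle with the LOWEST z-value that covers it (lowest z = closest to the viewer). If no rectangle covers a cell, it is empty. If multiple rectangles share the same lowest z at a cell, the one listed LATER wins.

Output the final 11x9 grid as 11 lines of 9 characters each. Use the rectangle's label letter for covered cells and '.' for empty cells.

.........
.........
AAA....CC
AAA....CC
.........
.........
.......BB
.......BB
.........
.........
.........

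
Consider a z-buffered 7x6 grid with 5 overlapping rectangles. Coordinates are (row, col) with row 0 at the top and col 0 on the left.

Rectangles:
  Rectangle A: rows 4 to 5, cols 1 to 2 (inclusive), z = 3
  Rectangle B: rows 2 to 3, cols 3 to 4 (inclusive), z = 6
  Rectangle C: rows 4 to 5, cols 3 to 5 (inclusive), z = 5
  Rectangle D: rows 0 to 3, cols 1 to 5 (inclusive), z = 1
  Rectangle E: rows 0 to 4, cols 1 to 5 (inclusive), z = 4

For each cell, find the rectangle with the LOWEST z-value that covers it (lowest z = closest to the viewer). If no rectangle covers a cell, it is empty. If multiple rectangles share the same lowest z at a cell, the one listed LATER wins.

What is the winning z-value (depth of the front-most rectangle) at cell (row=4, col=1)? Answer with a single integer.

Check cell (4,1):
  A: rows 4-5 cols 1-2 z=3 -> covers; best now A (z=3)
  B: rows 2-3 cols 3-4 -> outside (row miss)
  C: rows 4-5 cols 3-5 -> outside (col miss)
  D: rows 0-3 cols 1-5 -> outside (row miss)
  E: rows 0-4 cols 1-5 z=4 -> covers; best now A (z=3)
Winner: A at z=3

Answer: 3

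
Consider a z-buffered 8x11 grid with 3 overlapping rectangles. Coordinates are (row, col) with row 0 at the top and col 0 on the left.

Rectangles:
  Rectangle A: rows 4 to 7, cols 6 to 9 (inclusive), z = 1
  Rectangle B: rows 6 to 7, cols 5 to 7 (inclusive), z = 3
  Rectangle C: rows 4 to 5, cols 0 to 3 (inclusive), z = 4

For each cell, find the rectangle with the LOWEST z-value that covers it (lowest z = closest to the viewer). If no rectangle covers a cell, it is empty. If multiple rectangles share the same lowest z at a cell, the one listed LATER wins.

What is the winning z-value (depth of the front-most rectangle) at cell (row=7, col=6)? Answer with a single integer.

Answer: 1

Derivation:
Check cell (7,6):
  A: rows 4-7 cols 6-9 z=1 -> covers; best now A (z=1)
  B: rows 6-7 cols 5-7 z=3 -> covers; best now A (z=1)
  C: rows 4-5 cols 0-3 -> outside (row miss)
Winner: A at z=1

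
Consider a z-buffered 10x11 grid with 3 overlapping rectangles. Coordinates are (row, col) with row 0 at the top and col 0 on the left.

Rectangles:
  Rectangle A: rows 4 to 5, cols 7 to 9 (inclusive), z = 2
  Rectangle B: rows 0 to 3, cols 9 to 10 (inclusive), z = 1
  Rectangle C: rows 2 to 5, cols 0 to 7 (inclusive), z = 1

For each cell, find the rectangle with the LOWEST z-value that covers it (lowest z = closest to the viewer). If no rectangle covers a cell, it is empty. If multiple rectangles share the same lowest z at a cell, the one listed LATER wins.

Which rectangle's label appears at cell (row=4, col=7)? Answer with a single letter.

Answer: C

Derivation:
Check cell (4,7):
  A: rows 4-5 cols 7-9 z=2 -> covers; best now A (z=2)
  B: rows 0-3 cols 9-10 -> outside (row miss)
  C: rows 2-5 cols 0-7 z=1 -> covers; best now C (z=1)
Winner: C at z=1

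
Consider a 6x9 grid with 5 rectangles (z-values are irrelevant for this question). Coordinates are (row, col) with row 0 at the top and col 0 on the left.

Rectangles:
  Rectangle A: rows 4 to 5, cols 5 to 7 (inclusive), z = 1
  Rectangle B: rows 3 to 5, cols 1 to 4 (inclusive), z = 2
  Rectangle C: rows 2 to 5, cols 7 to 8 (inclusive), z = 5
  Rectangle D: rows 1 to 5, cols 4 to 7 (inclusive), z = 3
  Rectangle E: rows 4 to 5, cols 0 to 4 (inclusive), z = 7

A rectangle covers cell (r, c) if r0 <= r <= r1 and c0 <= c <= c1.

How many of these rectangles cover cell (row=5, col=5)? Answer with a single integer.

Answer: 2

Derivation:
Check cell (5,5):
  A: rows 4-5 cols 5-7 -> covers
  B: rows 3-5 cols 1-4 -> outside (col miss)
  C: rows 2-5 cols 7-8 -> outside (col miss)
  D: rows 1-5 cols 4-7 -> covers
  E: rows 4-5 cols 0-4 -> outside (col miss)
Count covering = 2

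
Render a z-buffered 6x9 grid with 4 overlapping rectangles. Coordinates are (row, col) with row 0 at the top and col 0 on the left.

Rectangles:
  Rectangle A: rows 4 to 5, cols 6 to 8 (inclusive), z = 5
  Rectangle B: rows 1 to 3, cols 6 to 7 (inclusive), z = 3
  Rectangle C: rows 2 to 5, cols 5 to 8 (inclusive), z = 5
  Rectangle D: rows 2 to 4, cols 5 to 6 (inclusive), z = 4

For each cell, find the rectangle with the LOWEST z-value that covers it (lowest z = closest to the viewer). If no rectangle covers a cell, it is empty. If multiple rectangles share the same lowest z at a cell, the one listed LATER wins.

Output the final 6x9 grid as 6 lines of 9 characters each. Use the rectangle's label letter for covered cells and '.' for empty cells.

.........
......BB.
.....DBBC
.....DBBC
.....DDCC
.....CCCC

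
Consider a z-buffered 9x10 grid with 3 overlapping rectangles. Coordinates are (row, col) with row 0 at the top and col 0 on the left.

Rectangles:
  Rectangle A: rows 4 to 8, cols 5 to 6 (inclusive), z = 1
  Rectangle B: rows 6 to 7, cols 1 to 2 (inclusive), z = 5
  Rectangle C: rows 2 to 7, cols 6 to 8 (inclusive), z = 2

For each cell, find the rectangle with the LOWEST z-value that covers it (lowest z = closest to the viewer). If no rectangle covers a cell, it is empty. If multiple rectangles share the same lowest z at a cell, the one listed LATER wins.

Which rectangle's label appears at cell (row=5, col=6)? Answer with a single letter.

Answer: A

Derivation:
Check cell (5,6):
  A: rows 4-8 cols 5-6 z=1 -> covers; best now A (z=1)
  B: rows 6-7 cols 1-2 -> outside (row miss)
  C: rows 2-7 cols 6-8 z=2 -> covers; best now A (z=1)
Winner: A at z=1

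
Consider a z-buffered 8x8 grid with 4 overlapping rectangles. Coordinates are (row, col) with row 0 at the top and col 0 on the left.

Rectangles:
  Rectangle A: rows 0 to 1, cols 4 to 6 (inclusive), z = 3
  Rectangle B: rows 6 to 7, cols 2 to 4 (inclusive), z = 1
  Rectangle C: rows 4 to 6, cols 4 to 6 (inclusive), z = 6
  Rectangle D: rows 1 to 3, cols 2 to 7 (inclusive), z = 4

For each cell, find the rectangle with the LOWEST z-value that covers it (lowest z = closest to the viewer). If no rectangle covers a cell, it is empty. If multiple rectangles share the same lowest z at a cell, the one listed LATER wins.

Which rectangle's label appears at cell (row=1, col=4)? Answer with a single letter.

Check cell (1,4):
  A: rows 0-1 cols 4-6 z=3 -> covers; best now A (z=3)
  B: rows 6-7 cols 2-4 -> outside (row miss)
  C: rows 4-6 cols 4-6 -> outside (row miss)
  D: rows 1-3 cols 2-7 z=4 -> covers; best now A (z=3)
Winner: A at z=3

Answer: A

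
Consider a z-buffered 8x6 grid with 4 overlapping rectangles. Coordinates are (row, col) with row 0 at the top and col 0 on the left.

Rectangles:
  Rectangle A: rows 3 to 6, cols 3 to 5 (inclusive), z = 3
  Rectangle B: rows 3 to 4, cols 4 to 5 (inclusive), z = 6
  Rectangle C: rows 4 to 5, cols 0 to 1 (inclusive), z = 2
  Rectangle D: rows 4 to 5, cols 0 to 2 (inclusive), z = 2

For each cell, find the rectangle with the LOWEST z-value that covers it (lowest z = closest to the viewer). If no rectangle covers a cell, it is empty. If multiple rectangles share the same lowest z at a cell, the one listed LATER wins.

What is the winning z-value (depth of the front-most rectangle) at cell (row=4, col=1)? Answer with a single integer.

Answer: 2

Derivation:
Check cell (4,1):
  A: rows 3-6 cols 3-5 -> outside (col miss)
  B: rows 3-4 cols 4-5 -> outside (col miss)
  C: rows 4-5 cols 0-1 z=2 -> covers; best now C (z=2)
  D: rows 4-5 cols 0-2 z=2 -> covers; best now D (z=2)
Winner: D at z=2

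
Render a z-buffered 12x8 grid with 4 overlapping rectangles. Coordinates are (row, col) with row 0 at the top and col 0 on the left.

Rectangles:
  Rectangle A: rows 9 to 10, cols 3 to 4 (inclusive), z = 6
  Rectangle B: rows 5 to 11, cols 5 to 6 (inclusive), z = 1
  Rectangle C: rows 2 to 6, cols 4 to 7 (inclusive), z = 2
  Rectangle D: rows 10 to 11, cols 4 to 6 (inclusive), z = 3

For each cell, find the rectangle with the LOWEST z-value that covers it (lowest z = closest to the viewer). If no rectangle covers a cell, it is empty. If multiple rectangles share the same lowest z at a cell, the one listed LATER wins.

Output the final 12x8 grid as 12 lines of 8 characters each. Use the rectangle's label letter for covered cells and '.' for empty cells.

........
........
....CCCC
....CCCC
....CCCC
....CBBC
....CBBC
.....BB.
.....BB.
...AABB.
...ADBB.
....DBB.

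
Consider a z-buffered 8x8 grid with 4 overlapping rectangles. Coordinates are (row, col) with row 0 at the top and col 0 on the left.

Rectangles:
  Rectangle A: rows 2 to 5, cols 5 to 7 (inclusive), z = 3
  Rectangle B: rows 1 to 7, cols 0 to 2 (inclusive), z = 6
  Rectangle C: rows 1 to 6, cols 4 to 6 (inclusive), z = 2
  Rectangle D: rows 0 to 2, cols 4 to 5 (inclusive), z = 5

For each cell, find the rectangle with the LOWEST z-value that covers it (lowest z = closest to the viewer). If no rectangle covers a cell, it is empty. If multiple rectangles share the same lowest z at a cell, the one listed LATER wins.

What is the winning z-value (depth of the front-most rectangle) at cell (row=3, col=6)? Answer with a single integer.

Answer: 2

Derivation:
Check cell (3,6):
  A: rows 2-5 cols 5-7 z=3 -> covers; best now A (z=3)
  B: rows 1-7 cols 0-2 -> outside (col miss)
  C: rows 1-6 cols 4-6 z=2 -> covers; best now C (z=2)
  D: rows 0-2 cols 4-5 -> outside (row miss)
Winner: C at z=2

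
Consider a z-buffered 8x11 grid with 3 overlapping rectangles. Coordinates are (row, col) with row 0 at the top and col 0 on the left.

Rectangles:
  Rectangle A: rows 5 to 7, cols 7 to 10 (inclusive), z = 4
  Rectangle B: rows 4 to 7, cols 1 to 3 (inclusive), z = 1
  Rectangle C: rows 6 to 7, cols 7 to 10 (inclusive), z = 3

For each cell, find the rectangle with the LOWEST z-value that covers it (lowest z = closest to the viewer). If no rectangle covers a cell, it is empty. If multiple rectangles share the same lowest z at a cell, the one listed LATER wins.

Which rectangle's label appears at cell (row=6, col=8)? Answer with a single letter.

Answer: C

Derivation:
Check cell (6,8):
  A: rows 5-7 cols 7-10 z=4 -> covers; best now A (z=4)
  B: rows 4-7 cols 1-3 -> outside (col miss)
  C: rows 6-7 cols 7-10 z=3 -> covers; best now C (z=3)
Winner: C at z=3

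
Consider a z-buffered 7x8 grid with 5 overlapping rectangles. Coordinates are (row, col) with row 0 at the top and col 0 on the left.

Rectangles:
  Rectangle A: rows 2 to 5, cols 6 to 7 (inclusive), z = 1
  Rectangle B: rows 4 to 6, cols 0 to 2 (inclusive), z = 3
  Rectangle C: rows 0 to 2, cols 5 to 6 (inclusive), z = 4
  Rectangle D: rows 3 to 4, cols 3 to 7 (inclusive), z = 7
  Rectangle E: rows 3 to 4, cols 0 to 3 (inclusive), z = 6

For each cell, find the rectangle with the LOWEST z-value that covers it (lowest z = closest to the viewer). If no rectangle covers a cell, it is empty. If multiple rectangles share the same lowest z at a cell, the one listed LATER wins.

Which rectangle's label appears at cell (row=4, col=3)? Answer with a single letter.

Check cell (4,3):
  A: rows 2-5 cols 6-7 -> outside (col miss)
  B: rows 4-6 cols 0-2 -> outside (col miss)
  C: rows 0-2 cols 5-6 -> outside (row miss)
  D: rows 3-4 cols 3-7 z=7 -> covers; best now D (z=7)
  E: rows 3-4 cols 0-3 z=6 -> covers; best now E (z=6)
Winner: E at z=6

Answer: E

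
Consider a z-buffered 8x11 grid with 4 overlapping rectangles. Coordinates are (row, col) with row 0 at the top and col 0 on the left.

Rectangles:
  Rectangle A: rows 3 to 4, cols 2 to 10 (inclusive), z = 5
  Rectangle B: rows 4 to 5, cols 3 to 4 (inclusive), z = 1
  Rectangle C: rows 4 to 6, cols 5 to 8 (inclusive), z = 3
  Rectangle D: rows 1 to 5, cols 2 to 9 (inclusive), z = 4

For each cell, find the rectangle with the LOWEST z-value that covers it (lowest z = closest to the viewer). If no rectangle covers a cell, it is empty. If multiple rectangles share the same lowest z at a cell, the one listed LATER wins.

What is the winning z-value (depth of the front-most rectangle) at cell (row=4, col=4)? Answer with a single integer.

Answer: 1

Derivation:
Check cell (4,4):
  A: rows 3-4 cols 2-10 z=5 -> covers; best now A (z=5)
  B: rows 4-5 cols 3-4 z=1 -> covers; best now B (z=1)
  C: rows 4-6 cols 5-8 -> outside (col miss)
  D: rows 1-5 cols 2-9 z=4 -> covers; best now B (z=1)
Winner: B at z=1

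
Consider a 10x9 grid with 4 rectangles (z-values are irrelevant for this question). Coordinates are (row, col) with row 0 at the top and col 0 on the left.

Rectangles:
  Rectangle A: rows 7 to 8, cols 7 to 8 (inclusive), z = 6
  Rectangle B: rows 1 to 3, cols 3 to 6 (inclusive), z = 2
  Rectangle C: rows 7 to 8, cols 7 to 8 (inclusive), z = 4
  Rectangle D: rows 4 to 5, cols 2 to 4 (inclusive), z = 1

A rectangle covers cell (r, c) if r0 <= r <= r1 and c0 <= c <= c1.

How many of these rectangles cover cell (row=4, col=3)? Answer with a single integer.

Answer: 1

Derivation:
Check cell (4,3):
  A: rows 7-8 cols 7-8 -> outside (row miss)
  B: rows 1-3 cols 3-6 -> outside (row miss)
  C: rows 7-8 cols 7-8 -> outside (row miss)
  D: rows 4-5 cols 2-4 -> covers
Count covering = 1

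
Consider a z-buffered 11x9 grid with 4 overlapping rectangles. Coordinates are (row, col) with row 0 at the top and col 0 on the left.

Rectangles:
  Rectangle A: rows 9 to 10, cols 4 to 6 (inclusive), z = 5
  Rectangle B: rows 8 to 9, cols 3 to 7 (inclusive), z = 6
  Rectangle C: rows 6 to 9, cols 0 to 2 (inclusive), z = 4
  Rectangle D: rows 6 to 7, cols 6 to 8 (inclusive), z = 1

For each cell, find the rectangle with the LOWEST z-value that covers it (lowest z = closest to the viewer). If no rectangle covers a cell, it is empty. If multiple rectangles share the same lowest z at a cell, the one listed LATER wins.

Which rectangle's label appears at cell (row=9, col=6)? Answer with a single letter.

Check cell (9,6):
  A: rows 9-10 cols 4-6 z=5 -> covers; best now A (z=5)
  B: rows 8-9 cols 3-7 z=6 -> covers; best now A (z=5)
  C: rows 6-9 cols 0-2 -> outside (col miss)
  D: rows 6-7 cols 6-8 -> outside (row miss)
Winner: A at z=5

Answer: A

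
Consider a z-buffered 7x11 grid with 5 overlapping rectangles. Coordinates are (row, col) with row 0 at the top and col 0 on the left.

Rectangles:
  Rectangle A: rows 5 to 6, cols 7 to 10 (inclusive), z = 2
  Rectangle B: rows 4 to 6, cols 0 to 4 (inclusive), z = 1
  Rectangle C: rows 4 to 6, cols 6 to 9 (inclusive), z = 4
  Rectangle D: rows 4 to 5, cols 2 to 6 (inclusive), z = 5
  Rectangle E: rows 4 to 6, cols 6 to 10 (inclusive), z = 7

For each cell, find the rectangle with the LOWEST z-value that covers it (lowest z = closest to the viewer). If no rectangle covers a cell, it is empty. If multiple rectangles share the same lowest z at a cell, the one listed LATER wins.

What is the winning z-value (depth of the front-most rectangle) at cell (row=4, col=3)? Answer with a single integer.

Answer: 1

Derivation:
Check cell (4,3):
  A: rows 5-6 cols 7-10 -> outside (row miss)
  B: rows 4-6 cols 0-4 z=1 -> covers; best now B (z=1)
  C: rows 4-6 cols 6-9 -> outside (col miss)
  D: rows 4-5 cols 2-6 z=5 -> covers; best now B (z=1)
  E: rows 4-6 cols 6-10 -> outside (col miss)
Winner: B at z=1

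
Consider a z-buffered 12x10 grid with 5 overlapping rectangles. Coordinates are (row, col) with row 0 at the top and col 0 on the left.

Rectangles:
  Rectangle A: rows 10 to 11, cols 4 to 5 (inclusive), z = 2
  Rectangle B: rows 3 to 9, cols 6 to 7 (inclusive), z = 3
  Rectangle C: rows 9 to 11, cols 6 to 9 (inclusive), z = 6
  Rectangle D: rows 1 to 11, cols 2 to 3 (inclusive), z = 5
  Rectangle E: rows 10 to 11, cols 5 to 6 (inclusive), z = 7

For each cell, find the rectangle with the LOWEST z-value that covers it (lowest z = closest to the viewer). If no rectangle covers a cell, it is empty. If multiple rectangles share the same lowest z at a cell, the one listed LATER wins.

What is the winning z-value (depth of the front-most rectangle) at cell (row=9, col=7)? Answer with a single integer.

Check cell (9,7):
  A: rows 10-11 cols 4-5 -> outside (row miss)
  B: rows 3-9 cols 6-7 z=3 -> covers; best now B (z=3)
  C: rows 9-11 cols 6-9 z=6 -> covers; best now B (z=3)
  D: rows 1-11 cols 2-3 -> outside (col miss)
  E: rows 10-11 cols 5-6 -> outside (row miss)
Winner: B at z=3

Answer: 3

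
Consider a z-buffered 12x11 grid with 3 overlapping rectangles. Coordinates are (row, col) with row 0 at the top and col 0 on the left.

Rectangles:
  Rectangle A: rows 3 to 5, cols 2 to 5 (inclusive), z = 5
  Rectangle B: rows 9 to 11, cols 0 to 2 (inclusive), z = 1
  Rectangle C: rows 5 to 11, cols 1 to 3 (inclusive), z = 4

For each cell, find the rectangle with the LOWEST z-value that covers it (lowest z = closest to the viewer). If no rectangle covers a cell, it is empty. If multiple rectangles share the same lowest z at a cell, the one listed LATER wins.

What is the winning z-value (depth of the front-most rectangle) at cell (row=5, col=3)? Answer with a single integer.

Check cell (5,3):
  A: rows 3-5 cols 2-5 z=5 -> covers; best now A (z=5)
  B: rows 9-11 cols 0-2 -> outside (row miss)
  C: rows 5-11 cols 1-3 z=4 -> covers; best now C (z=4)
Winner: C at z=4

Answer: 4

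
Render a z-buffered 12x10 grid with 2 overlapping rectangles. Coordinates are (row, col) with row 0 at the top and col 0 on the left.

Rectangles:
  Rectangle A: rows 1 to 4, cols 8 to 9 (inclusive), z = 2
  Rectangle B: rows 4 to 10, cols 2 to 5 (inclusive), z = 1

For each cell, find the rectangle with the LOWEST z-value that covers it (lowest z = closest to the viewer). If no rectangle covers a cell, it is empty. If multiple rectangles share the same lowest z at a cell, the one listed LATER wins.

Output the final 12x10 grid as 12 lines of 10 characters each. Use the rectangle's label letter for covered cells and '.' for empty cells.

..........
........AA
........AA
........AA
..BBBB..AA
..BBBB....
..BBBB....
..BBBB....
..BBBB....
..BBBB....
..BBBB....
..........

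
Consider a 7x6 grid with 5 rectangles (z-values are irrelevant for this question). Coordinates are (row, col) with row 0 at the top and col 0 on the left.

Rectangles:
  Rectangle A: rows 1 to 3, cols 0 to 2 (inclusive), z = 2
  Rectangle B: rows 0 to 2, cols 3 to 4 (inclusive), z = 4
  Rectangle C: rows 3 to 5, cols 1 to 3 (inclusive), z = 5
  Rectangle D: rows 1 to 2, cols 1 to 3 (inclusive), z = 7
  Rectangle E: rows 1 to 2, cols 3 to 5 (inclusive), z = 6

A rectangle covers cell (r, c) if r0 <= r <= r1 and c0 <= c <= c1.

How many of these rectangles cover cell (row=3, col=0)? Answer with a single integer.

Answer: 1

Derivation:
Check cell (3,0):
  A: rows 1-3 cols 0-2 -> covers
  B: rows 0-2 cols 3-4 -> outside (row miss)
  C: rows 3-5 cols 1-3 -> outside (col miss)
  D: rows 1-2 cols 1-3 -> outside (row miss)
  E: rows 1-2 cols 3-5 -> outside (row miss)
Count covering = 1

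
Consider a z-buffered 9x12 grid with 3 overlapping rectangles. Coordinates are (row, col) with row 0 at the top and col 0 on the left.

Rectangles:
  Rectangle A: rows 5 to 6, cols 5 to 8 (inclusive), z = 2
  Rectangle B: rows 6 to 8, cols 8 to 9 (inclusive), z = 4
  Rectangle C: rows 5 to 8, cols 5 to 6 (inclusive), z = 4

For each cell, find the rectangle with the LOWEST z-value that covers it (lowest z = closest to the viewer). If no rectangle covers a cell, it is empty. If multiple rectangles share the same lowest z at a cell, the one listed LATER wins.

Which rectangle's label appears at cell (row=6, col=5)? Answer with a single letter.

Answer: A

Derivation:
Check cell (6,5):
  A: rows 5-6 cols 5-8 z=2 -> covers; best now A (z=2)
  B: rows 6-8 cols 8-9 -> outside (col miss)
  C: rows 5-8 cols 5-6 z=4 -> covers; best now A (z=2)
Winner: A at z=2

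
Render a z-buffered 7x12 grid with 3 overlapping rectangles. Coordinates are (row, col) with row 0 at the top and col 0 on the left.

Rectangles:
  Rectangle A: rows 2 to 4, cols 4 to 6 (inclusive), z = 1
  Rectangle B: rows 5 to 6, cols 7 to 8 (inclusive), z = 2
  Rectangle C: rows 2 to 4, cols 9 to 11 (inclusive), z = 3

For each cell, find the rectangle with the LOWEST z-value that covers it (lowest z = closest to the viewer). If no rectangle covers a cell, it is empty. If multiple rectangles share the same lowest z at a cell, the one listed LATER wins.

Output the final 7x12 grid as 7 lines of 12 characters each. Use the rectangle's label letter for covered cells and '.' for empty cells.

............
............
....AAA..CCC
....AAA..CCC
....AAA..CCC
.......BB...
.......BB...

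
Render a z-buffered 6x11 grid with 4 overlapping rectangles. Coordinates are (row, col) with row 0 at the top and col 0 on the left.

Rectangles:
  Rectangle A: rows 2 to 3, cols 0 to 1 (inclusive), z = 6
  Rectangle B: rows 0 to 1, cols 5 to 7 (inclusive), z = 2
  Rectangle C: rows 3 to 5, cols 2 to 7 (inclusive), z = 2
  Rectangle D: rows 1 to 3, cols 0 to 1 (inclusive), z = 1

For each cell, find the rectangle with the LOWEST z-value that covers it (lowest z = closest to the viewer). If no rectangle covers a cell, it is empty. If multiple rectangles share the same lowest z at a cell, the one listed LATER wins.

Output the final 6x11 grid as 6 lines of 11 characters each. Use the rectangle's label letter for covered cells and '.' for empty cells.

.....BBB...
DD...BBB...
DD.........
DDCCCCCC...
..CCCCCC...
..CCCCCC...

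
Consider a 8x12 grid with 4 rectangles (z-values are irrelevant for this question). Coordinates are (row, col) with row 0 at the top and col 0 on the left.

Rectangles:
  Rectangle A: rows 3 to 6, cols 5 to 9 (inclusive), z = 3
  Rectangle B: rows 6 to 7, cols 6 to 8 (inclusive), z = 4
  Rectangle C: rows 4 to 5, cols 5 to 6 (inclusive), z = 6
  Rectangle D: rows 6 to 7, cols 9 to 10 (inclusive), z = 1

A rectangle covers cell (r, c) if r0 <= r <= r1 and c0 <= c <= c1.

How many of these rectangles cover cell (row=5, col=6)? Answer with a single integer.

Answer: 2

Derivation:
Check cell (5,6):
  A: rows 3-6 cols 5-9 -> covers
  B: rows 6-7 cols 6-8 -> outside (row miss)
  C: rows 4-5 cols 5-6 -> covers
  D: rows 6-7 cols 9-10 -> outside (row miss)
Count covering = 2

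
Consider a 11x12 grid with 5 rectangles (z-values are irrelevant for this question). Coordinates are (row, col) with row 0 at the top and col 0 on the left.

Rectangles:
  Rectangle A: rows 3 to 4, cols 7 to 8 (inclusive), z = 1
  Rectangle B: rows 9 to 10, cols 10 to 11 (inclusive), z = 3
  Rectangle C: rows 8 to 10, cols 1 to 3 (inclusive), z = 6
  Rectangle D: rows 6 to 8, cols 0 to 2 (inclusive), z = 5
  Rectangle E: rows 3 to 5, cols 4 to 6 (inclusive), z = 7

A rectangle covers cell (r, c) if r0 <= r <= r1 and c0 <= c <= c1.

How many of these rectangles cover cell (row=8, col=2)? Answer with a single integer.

Answer: 2

Derivation:
Check cell (8,2):
  A: rows 3-4 cols 7-8 -> outside (row miss)
  B: rows 9-10 cols 10-11 -> outside (row miss)
  C: rows 8-10 cols 1-3 -> covers
  D: rows 6-8 cols 0-2 -> covers
  E: rows 3-5 cols 4-6 -> outside (row miss)
Count covering = 2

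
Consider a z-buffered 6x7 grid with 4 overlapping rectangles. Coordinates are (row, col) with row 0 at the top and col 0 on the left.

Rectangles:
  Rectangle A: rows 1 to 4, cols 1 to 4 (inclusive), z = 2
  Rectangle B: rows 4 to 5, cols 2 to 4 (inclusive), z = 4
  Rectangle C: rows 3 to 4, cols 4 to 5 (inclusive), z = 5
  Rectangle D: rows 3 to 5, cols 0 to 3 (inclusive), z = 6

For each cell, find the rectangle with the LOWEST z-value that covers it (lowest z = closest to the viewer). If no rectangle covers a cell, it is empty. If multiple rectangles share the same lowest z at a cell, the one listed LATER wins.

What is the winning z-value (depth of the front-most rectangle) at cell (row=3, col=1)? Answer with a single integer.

Check cell (3,1):
  A: rows 1-4 cols 1-4 z=2 -> covers; best now A (z=2)
  B: rows 4-5 cols 2-4 -> outside (row miss)
  C: rows 3-4 cols 4-5 -> outside (col miss)
  D: rows 3-5 cols 0-3 z=6 -> covers; best now A (z=2)
Winner: A at z=2

Answer: 2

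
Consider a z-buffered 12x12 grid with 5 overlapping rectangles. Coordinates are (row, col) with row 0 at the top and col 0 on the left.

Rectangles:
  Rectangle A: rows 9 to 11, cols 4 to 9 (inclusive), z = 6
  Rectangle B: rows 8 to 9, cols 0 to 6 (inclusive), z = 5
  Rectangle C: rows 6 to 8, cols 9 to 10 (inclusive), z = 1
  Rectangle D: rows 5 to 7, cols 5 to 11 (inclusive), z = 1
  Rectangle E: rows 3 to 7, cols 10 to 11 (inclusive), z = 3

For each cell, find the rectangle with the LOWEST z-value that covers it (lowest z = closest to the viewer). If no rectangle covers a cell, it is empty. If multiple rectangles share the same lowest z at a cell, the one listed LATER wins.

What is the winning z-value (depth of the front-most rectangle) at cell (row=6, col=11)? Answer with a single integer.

Answer: 1

Derivation:
Check cell (6,11):
  A: rows 9-11 cols 4-9 -> outside (row miss)
  B: rows 8-9 cols 0-6 -> outside (row miss)
  C: rows 6-8 cols 9-10 -> outside (col miss)
  D: rows 5-7 cols 5-11 z=1 -> covers; best now D (z=1)
  E: rows 3-7 cols 10-11 z=3 -> covers; best now D (z=1)
Winner: D at z=1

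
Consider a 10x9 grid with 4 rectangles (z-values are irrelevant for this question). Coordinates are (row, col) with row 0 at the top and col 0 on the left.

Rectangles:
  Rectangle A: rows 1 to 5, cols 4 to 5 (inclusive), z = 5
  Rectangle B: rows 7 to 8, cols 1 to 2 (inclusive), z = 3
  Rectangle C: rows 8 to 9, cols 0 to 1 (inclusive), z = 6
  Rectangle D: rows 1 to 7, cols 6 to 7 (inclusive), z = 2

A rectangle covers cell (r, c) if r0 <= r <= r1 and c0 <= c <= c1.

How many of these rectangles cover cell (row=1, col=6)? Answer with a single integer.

Answer: 1

Derivation:
Check cell (1,6):
  A: rows 1-5 cols 4-5 -> outside (col miss)
  B: rows 7-8 cols 1-2 -> outside (row miss)
  C: rows 8-9 cols 0-1 -> outside (row miss)
  D: rows 1-7 cols 6-7 -> covers
Count covering = 1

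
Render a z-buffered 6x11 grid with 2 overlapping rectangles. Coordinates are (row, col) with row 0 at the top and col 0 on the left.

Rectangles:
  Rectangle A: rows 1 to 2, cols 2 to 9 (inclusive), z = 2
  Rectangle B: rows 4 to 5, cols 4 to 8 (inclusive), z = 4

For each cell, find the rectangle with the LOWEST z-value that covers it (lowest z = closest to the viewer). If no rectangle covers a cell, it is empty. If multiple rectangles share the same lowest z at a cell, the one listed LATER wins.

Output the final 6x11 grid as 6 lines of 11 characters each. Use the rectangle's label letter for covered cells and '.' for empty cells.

...........
..AAAAAAAA.
..AAAAAAAA.
...........
....BBBBB..
....BBBBB..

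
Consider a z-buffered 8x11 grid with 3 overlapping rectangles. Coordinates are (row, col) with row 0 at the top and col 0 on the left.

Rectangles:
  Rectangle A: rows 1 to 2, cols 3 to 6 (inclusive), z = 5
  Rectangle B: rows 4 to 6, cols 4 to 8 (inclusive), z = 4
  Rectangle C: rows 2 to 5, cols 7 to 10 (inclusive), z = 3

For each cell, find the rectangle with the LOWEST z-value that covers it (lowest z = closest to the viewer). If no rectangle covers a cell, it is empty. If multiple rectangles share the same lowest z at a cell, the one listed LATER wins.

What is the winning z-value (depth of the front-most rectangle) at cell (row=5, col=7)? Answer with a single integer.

Check cell (5,7):
  A: rows 1-2 cols 3-6 -> outside (row miss)
  B: rows 4-6 cols 4-8 z=4 -> covers; best now B (z=4)
  C: rows 2-5 cols 7-10 z=3 -> covers; best now C (z=3)
Winner: C at z=3

Answer: 3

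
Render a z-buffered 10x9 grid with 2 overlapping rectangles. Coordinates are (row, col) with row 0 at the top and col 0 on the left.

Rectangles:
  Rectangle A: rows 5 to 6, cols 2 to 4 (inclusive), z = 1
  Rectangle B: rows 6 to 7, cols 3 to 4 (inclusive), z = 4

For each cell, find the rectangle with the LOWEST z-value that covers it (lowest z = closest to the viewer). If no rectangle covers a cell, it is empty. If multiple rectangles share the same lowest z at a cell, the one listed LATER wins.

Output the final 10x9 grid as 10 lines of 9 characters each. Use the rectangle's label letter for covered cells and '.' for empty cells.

.........
.........
.........
.........
.........
..AAA....
..AAA....
...BB....
.........
.........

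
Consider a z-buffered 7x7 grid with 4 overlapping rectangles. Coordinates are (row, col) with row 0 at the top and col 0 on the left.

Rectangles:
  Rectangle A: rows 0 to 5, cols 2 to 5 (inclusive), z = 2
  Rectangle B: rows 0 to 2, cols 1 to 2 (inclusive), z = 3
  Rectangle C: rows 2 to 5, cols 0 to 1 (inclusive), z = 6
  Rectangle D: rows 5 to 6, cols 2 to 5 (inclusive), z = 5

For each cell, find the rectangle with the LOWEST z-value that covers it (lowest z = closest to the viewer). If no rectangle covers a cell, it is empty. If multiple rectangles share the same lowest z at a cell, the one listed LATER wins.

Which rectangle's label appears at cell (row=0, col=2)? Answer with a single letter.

Answer: A

Derivation:
Check cell (0,2):
  A: rows 0-5 cols 2-5 z=2 -> covers; best now A (z=2)
  B: rows 0-2 cols 1-2 z=3 -> covers; best now A (z=2)
  C: rows 2-5 cols 0-1 -> outside (row miss)
  D: rows 5-6 cols 2-5 -> outside (row miss)
Winner: A at z=2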